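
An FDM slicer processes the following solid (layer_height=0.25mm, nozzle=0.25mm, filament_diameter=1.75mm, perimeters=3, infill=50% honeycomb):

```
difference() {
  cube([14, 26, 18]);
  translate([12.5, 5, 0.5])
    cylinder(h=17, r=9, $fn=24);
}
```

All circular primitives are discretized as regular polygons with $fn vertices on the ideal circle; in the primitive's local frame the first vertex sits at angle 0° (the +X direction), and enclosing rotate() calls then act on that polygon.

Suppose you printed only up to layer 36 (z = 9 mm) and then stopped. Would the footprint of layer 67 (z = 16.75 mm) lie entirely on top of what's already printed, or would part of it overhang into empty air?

entirely on top

Compare the two slices. At z = 9: the cube is present — its section is the full 14×26 rectangle (area 364.00 mm²); the cylinder at (12.5, 5): section is a regular 24-gon, circumradius r=9 (area = (24/2)·9.000²·sin(360°/24) = 251.57 mm²); Taking the first minus the rest: starting from the 14×26 cube (364.00 mm²), the r=9 cylinder at (12.5, 5) partially overlaps it — only the 126.05 mm² overlap (of its 251.57 mm²) is removed, clipping the outline — area = 237.95 mm². At z = 16.75: the 14×26 cube contributes its full rectangle (area 364.00 mm²); the r=9 cylinder at (12.5, 5) contributes a regular 24-gon of circumradius 9 (area = (24/2)·9.000²·sin(360°/24) = 251.57 mm²); After the difference (first − rest): starting from the 14×26 cube (364.00 mm²), the r=9 cylinder at (12.5, 5) partially overlaps it — only the 126.05 mm² overlap (of its 251.57 mm²) is removed, clipping the outline — area = 237.95 mm². Checking containment: the cross-section at z = 16.75 is a subset of the cross-section at z = 9.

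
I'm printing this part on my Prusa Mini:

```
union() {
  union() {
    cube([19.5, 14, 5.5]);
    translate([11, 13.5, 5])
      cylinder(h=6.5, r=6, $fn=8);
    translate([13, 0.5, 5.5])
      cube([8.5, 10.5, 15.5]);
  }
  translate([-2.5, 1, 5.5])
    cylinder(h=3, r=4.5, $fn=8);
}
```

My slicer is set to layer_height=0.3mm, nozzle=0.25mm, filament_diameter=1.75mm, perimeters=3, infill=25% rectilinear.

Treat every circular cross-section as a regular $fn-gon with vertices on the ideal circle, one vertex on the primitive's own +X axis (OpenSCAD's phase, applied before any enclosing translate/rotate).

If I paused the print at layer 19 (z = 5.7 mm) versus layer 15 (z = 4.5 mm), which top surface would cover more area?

layer 15 (z = 4.5 mm)

Layer 19 (z = 5.7): the cube does not reach this height (z outside [0, 5.5]); the r=6 cylinder at (11, 13.5) gives a regular 8-gon of circumradius 6 (constant along its height) (area = (8/2)·6.000²·sin(360°/8) = 101.82 mm²); the 8.5×10.5 cube at (13, 0.5) contributes its full rectangle (area 89.25 mm²); Taking the union: the regions partially overlap — summed areas 191.07 mm² minus the doubly-counted overlap 5.58 mm² gives 185.49 mm² — area = 185.49 mm²; the r=4.5 cylinder at (-2.5, 1) contributes a regular 8-gon of circumradius 4.5 (area = (8/2)·4.500²·sin(360°/8) = 57.28 mm²); Merging all regions: the 2 present regions are separate (no shared area or edge), so areas and boundary lengths simply add and each stays a separate island — area = 242.77 mm². So its area = 242.77 mm². Layer 15 (z = 4.5): the 19.5×14 cube contributes its full rectangle (area 273.00 mm²); the cylinder at (11, 13.5) is absent (z outside [5, 11.5]); the cube at (13, 0.5) is absent (z outside [5.5, 21]); Taking the union: only the 19.5×14 cube is present, so the union is just that shape — area = 273.00 mm²; the cylinder at (-2.5, 1) does not reach this height (z outside [5.5, 8.5]); Taking the union: only that combined region is present, so the union is just that shape — area = 273.00 mm². So its area = 273.00 mm². Layer 15 is larger (273.00 vs 242.77 mm²).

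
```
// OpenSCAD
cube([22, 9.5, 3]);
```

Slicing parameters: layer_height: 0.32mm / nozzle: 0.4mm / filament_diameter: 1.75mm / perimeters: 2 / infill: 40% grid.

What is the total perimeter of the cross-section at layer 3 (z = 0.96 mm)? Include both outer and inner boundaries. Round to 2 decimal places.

63.00 mm

At z = 0.96 mm: the cube (footprint 22×9.5) is included at this height (perimeter 63.00 mm). Overall, the cross-section is a single solid region. Total boundary length (outer) = 63.00 mm.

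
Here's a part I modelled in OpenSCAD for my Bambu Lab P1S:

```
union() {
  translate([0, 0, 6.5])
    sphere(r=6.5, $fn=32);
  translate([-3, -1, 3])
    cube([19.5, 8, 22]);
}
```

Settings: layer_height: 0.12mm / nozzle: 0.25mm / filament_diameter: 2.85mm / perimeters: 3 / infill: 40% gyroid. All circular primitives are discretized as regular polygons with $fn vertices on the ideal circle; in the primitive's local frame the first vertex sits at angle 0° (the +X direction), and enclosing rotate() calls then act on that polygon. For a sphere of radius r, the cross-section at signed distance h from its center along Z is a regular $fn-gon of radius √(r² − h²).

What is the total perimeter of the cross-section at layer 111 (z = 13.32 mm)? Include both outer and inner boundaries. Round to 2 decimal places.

At z = 13.32 mm: the sphere is not intersected at this z (|z−center|=6.820 > r=6.5); the cube at (-3, -1) is present — its section is the full 19.5×8 rectangle (perimeter 55.00 mm); Merging all regions: only the 19.5×8 cube at (-3, -1) is present, so the union is just that shape — boundary = 55.00 mm. Overall, the cross-section is a single solid region. Total boundary length (outer) = 55.00 mm.

55.00 mm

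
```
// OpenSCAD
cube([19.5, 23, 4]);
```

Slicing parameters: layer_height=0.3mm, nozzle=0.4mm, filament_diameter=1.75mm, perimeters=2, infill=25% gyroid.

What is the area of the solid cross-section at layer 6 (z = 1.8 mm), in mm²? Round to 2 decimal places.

At z = 1.8 mm: the 19.5×23 cube contributes its full rectangle (area 448.50 mm²). Overall, the cross-section is a single solid region. Net area = 448.50 mm².

448.50 mm²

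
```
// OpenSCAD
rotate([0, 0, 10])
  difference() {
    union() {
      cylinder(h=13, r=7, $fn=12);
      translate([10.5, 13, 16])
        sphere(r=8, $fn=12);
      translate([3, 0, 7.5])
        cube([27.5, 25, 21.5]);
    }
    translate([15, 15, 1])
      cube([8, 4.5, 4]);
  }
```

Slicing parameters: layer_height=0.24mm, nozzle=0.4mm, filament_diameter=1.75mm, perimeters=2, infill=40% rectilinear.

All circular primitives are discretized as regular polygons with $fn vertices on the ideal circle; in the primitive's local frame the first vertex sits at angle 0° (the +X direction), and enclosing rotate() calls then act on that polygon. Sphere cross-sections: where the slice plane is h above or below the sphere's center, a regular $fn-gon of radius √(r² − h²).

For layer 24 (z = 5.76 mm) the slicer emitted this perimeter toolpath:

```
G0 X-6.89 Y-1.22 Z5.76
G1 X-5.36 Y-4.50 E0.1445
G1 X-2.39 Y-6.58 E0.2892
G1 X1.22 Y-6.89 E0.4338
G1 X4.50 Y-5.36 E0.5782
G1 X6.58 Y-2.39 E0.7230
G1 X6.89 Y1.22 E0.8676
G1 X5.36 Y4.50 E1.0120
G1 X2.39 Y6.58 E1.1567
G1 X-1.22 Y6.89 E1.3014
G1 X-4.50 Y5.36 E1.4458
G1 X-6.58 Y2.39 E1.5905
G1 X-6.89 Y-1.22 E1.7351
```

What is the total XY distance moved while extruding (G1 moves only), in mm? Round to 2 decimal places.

Sum the Euclidean lengths of each G1 segment: total = 43.47 mm.

43.47 mm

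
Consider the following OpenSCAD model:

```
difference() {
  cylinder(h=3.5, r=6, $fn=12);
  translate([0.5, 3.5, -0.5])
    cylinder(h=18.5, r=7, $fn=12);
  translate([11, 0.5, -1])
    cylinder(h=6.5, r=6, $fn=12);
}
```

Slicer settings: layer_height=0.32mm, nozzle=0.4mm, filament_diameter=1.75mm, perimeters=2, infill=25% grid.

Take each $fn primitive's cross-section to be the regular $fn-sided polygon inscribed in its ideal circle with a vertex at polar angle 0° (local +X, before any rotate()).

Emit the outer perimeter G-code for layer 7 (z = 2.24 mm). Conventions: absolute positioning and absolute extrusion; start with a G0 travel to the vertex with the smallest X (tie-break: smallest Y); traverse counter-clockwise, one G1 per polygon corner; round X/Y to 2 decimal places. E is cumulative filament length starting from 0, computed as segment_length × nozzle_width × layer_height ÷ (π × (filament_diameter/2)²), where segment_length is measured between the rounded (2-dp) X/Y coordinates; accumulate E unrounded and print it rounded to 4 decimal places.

G0 X-6.00 Y0.00 Z2.24
G1 X-5.20 Y-3.00 E0.1652
G1 X-3.00 Y-5.20 E0.3308
G1 X0.00 Y-6.00 E0.4960
G1 X3.00 Y-5.20 E0.6613
G1 X5.20 Y-3.00 E0.8268
G1 X5.57 Y-1.62 E0.9029
G1 X5.44 Y-1.13 E0.9298
G1 X4.00 Y-2.56 E1.0378
G1 X0.50 Y-3.50 E1.2307
G1 X-3.00 Y-2.56 E1.4235
G1 X-5.56 Y0.00 E1.6162
G1 X-5.78 Y0.82 E1.6614
G1 X-6.00 Y0.00 E1.7066

At z = 2.24 mm: the r=6 cylinder gives a regular 12-gon of circumradius 6 (constant along its height); the r=7 cylinder at (0.5, 3.5) contributes a regular 12-gon of circumradius 7; the r=6 cylinder at (11, 0.5) contributes a regular 12-gon of circumradius 6; Subtracting the remaining from the first: starting from the r=6 cylinder, the r=7 cylinder at (0.5, 3.5) partially overlaps it — only the 81.39 mm² overlap (of its 147.00 mm²) is removed, clipping the outline; the r=6 cylinder at (11, 0.5) partially overlaps it — only the 0.11 mm² overlap (of its 108.00 mm²) is removed, clipping the outline — 1 connected region. The outline is a single polygon with 13 vertices. Extrusion per mm of travel: 0.4 × 0.32 / (π × 0.875²) = 0.053216. Accumulating E over each segment gives final E = 1.7066.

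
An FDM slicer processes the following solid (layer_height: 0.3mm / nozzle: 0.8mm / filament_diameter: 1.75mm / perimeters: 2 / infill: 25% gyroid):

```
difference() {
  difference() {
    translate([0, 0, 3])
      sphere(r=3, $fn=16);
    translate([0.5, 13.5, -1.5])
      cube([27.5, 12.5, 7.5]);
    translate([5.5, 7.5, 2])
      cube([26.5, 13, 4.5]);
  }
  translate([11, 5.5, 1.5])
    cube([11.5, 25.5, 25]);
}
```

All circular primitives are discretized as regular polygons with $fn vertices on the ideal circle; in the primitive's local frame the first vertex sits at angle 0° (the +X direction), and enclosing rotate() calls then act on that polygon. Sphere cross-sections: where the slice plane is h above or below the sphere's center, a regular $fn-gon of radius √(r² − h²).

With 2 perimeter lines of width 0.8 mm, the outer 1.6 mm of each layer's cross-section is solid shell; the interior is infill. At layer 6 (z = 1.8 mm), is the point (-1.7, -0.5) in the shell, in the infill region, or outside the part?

shell

At z = 1.8 mm: the sphere: section is a regular 16-gon, circumradius = √(r²−h²) = √(3²−1.2²) = 2.750; the 27.5×12.5 cube at (0.5, 13.5) contributes its full rectangle; the cube at (5.5, 7.5) is not intersected at this z (z outside [2, 6.5]); Taking the first minus the rest: starting from the r=3 sphere, the 27.5×12.5 cube at (0.5, 13.5) misses the remaining region (no effect) — 1 connected region; the cube at (11, 5.5) (footprint 11.5×25.5) is included at this height; Taking the first minus the rest: starting from the result so far, the 11.5×25.5 cube at (11, 5.5) misses the remaining region (no effect) — 1 connected region. Overall, the cross-section is a single solid region. The nearest boundary edge runs (-2.54, -1.05)→(-2.75, 0.00); distance from the point to it = 0.93 mm. The point is inside the cross-section, 0.93 mm from the nearest boundary — within the 1.6 mm shell band (2 × 0.8).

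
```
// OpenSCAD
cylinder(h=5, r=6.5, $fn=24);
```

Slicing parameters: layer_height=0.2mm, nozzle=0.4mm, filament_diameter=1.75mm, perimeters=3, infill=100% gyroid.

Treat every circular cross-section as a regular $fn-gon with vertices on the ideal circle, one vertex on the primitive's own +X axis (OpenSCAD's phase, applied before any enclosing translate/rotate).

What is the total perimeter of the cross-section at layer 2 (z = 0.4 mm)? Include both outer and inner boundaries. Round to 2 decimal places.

40.72 mm

At z = 0.4 mm: the cylinder: section is a regular 24-gon, circumradius r=6.5 (perimeter = 2·24·6.500·sin(180°/24) = 40.72 mm). Overall, the cross-section is a single solid region. Total boundary length (outer) = 40.72 mm.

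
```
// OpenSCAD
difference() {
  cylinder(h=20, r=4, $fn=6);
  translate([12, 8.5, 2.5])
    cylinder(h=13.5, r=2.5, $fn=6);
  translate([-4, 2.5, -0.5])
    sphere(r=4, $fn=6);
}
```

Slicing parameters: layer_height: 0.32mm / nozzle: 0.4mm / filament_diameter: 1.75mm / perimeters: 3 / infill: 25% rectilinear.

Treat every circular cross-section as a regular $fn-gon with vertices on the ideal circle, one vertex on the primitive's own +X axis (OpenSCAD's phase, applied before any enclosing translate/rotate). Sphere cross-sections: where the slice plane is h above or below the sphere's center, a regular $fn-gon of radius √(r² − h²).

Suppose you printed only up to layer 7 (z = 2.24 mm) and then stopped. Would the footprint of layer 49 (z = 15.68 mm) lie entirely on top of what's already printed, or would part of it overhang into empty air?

Compare the two slices. At z = 2.24: the r=4 cylinder contributes a regular 6-gon of circumradius 4 (area = (6/2)·4.000²·sin(360°/6) = 41.57 mm²); the cylinder at (12, 8.5) is absent (z outside [2.5, 16]); the r=4 sphere at (-4, 2.5) slices to a regular 6-gon of circumradius 2.914 (√(r²−h²) with h=2.74 from center) (area = (6/2)·2.914²·sin(360°/6) = 22.06 mm²); Taking the first minus the rest: starting from the r=4 cylinder (41.57 mm²), the r=4 sphere at (-4, 2.5) partially overlaps it — only the 4.59 mm² overlap (of its 22.06 mm²) is removed, clipping the outline — area = 36.98 mm². At z = 15.68: the cylinder: section is a regular 6-gon, circumradius r=4 (area = (6/2)·4.000²·sin(360°/6) = 41.57 mm²); the r=2.5 cylinder at (12, 8.5) contributes a regular 6-gon of circumradius 2.5 (area = (6/2)·2.500²·sin(360°/6) = 16.24 mm²); the sphere at (-4, 2.5) is not intersected at this z (|z−center|=16.180 > r=4); Taking the first minus the rest: starting from the r=4 cylinder (41.57 mm²), the r=2.5 cylinder at (12, 8.5) misses the remaining region (no effect) — area = 41.57 mm². Checking containment: at z = 15.68 the cross-section extends beyond the z = 2.24 cross-section by about 4.59 mm².

part overhangs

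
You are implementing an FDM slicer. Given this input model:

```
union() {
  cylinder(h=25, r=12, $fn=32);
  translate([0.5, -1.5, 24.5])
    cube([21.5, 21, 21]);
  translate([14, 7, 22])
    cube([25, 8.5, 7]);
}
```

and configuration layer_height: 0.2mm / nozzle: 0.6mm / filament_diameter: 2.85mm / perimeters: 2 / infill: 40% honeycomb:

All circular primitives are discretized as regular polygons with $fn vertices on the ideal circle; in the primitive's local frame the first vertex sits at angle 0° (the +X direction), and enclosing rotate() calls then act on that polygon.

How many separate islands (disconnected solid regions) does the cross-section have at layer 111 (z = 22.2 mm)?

At z = 22.2 mm: the r=12 cylinder gives a regular 32-gon of circumradius 12 (constant along its height); the cube at (0.5, -1.5) is not intersected at this z (z outside [24.5, 45.5]); the cube at (14, 7) (footprint 25×8.5) is included at this height; Taking the union: the 2 present regions are separate (no shared area or edge), so areas and boundary lengths simply add and each stays a separate island — 2 connected regions. Overall, the cross-section has 2 separate islands. Island count = 2.

2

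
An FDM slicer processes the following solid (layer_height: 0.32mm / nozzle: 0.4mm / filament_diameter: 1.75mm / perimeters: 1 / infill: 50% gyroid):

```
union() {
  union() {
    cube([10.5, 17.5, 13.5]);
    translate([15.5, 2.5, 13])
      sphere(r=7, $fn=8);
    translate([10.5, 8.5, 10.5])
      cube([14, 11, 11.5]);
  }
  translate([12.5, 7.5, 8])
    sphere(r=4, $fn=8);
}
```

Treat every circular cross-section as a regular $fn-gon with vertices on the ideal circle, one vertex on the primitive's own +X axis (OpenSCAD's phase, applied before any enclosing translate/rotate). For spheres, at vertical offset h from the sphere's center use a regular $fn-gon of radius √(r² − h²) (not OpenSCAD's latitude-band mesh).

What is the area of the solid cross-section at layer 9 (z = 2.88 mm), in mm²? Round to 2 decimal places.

183.75 mm²

At z = 2.88 mm: the cube is present — its section is the full 10.5×17.5 rectangle (area 183.75 mm²); the sphere at (15.5, 2.5) is absent (|z−center|=10.120 > r=7); the cube at (10.5, 8.5) is not intersected at this z (z outside [10.5, 22]); Combining (union): only the 10.5×17.5 cube is present, so the union is just that shape — area = 183.75 mm²; the sphere at (12.5, 7.5) is not intersected at this z (|z−center|=5.120 > r=4); Merging all regions: only the result so far is present, so the union is just that shape — area = 183.75 mm². Overall, the cross-section is a single solid region. Net area = 183.75 mm².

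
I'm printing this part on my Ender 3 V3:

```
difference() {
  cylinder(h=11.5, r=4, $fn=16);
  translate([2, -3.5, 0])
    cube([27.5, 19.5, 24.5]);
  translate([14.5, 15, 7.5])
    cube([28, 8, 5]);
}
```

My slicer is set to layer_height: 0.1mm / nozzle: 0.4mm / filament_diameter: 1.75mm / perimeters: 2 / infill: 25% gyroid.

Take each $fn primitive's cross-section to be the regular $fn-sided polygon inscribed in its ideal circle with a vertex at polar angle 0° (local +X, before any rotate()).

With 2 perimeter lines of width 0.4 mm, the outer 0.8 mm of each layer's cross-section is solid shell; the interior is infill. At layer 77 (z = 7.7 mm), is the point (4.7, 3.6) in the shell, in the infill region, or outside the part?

At z = 7.7 mm: the r=4 cylinder gives a regular 16-gon of circumradius 4 (constant along its height); the cube at (2, -3.5) (footprint 27.5×19.5) is included at this height; the cube at (14.5, 15) is present — its section is the full 28×8 rectangle; Taking the first minus the rest: starting from the r=4 cylinder, the 27.5×19.5 cube at (2, -3.5) partially overlaps it — only the 9.39 mm² overlap (of its 536.25 mm²) is removed, clipping the outline; the 28×8 cube at (14.5, 15) misses the remaining region (no effect) — 1 connected region. Overall, the cross-section is a single solid region. The nearest boundary edge runs (1.53, 3.70)→(2.00, 3.38); distance from the point to it = 2.71 mm. The point is not inside any of the regions above, so it lies outside the cross-section (2.71 mm from the nearest boundary).

outside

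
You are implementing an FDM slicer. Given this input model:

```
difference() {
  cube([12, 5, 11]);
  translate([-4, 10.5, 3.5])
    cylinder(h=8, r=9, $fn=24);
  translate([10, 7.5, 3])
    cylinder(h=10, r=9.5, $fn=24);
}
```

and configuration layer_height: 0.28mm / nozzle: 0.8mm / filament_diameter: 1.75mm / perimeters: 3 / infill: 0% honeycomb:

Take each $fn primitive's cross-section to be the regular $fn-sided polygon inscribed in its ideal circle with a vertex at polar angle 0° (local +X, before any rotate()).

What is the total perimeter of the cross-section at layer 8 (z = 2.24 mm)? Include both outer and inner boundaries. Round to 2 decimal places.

At z = 2.24 mm: the cube is present — its section is the full 12×5 rectangle (perimeter 34.00 mm); the cylinder at (-4, 10.5) is absent (z outside [3.5, 11.5]); the cylinder at (10, 7.5) is not intersected at this z (z outside [3, 13]); After the difference (first − rest): none of the subtracted shapes is present at this height, so the 12×5 cube is unchanged — boundary = 34.00 mm. Overall, the cross-section is a single solid region. Total boundary length (outer) = 34.00 mm.

34.00 mm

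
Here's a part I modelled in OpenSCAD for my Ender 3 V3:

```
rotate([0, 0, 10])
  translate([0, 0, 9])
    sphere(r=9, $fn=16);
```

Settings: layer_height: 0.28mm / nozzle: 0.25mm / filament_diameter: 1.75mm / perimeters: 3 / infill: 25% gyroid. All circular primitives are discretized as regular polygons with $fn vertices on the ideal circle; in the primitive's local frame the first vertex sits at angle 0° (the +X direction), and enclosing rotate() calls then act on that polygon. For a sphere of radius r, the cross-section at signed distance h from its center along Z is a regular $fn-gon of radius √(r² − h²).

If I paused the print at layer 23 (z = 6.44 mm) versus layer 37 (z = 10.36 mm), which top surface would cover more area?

layer 37 (z = 10.36 mm)

Layer 23 (z = 6.44): the sphere: section is a regular 16-gon, circumradius = √(r²−h²) = √(9²−2.56²) = 8.628 (area = (16/2)·8.628²·sin(360°/16) = 227.92 mm²); (rotated 10° about Z; rotation is an isometry so areas/perimeters/island counts are preserved). So its area = 227.92 mm². Layer 37 (z = 10.36): the r=9 sphere contributes a regular 16-gon of circumradius √(9²−1.36²) = 8.897 (area = (16/2)·8.897²·sin(360°/16) = 242.32 mm²); (whole slice rotated 10° about Z — lengths, areas and connectivity unchanged). So its area = 242.32 mm². Layer 37 is larger (242.32 vs 227.92 mm²).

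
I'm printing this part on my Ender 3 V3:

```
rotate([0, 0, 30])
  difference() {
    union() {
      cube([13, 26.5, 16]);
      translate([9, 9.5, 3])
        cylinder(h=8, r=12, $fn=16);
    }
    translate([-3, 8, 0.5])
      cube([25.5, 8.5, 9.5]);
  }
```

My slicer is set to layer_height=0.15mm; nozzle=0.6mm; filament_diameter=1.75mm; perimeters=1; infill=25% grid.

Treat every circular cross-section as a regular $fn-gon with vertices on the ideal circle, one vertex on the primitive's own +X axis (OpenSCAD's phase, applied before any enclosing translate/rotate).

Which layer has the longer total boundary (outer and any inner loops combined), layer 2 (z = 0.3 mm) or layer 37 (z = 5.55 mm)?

layer 37 (z = 5.55 mm)

Layer 2 (z = 0.3): the cube is present — its section is the full 13×26.5 rectangle (perimeter 79.00 mm); the cylinder at (9, 9.5) does not reach this height (z outside [3, 11]); Taking the union: only the 13×26.5 cube is present, so the union is just that shape — boundary = 79.00 mm; the cube at (-3, 8) is absent (z outside [0.5, 10]); Taking the first minus the rest: none of the subtracted shapes is present at this height, so that combined region is unchanged — boundary = 79.00 mm; (whole slice rotated 30° about Z — lengths, areas and connectivity unchanged). So its perimeter = 79.00 mm. Layer 37 (z = 5.55): the cube is present — its section is the full 13×26.5 rectangle (perimeter 79.00 mm); the r=12 cylinder at (9, 9.5) contributes a regular 16-gon of circumradius 12 (perimeter = 2·16·12.000·sin(180°/16) = 74.91 mm); Taking the union: the regions partially overlap (shared area 263.69 mm²), so the edge portions inside another operand are dropped and the merged outline is re-measured after clipping — boundary = 89.69 mm; the cube at (-3, 8) (footprint 25.5×8.5) is included at this height (perimeter 68.00 mm); Subtracting the remaining from the first: starting from the result so far, the 25.5×8.5 cube at (-3, 8) partially overlaps it — only the 191.09 mm² overlap (of its 216.75 mm²) is removed, clipping the outline — boundary = 113.84 mm; (whole slice rotated 30° about Z — lengths, areas and connectivity unchanged). So its perimeter = 113.84 mm. Layer 37 is larger (113.84 vs 79.00 mm).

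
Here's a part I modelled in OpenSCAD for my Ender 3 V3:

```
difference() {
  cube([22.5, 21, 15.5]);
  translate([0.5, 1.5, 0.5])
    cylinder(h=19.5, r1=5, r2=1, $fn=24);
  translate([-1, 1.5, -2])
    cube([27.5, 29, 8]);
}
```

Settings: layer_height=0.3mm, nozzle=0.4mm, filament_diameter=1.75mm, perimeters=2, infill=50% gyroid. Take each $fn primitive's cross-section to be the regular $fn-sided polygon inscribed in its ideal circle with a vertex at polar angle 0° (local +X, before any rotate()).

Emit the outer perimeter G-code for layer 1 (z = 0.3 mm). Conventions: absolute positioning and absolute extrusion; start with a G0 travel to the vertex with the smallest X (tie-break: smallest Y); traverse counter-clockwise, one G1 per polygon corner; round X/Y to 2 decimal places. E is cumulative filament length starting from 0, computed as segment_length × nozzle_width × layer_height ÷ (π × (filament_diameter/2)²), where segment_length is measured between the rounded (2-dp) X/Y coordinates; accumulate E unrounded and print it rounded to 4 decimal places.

At z = 0.3 mm: the 22.5×21 cube contributes its full rectangle; the cone at (0.5, 1.5) does not reach this height (z outside [0.5, 20]); the cube at (-1, 1.5) (footprint 27.5×29) is included at this height; Taking the first minus the rest: starting from the 22.5×21 cube, the 27.5×29 cube at (-1, 1.5) partially overlaps it — only the 438.75 mm² overlap (of its 797.50 mm²) is removed, clipping the outline — 1 connected region. The outline is a single polygon with 4 vertices. Extrusion per mm of travel: 0.4 × 0.3 / (π × 0.875²) = 0.049890. Accumulating E over each segment gives final E = 2.3947.

G0 X0.00 Y0.00 Z0.30
G1 X22.50 Y0.00 E1.1225
G1 X22.50 Y1.50 E1.1974
G1 X0.00 Y1.50 E2.3199
G1 X0.00 Y0.00 E2.3947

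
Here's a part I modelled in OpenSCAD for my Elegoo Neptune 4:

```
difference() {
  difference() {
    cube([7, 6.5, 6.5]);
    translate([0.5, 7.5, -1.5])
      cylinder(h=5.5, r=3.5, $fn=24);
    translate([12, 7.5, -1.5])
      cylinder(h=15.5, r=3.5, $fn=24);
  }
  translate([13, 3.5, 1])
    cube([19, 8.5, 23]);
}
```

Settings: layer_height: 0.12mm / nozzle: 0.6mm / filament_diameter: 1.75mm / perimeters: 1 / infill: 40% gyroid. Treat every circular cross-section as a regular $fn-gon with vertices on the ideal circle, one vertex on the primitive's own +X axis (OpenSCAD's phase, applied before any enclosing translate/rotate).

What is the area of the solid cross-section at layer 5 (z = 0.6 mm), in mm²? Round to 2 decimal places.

38.19 mm²

At z = 0.6 mm: the cube (footprint 7×6.5) is included at this height (area 45.50 mm²); the r=3.5 cylinder at (0.5, 7.5) contributes a regular 24-gon of circumradius 3.5 (area = (24/2)·3.500²·sin(360°/24) = 38.05 mm²); the cylinder at (12, 7.5): section is a regular 24-gon, circumradius r=3.5 (area = (24/2)·3.500²·sin(360°/24) = 38.05 mm²); Taking the first minus the rest: starting from the 7×6.5 cube (45.50 mm²), the r=3.5 cylinder at (0.5, 7.5) partially overlaps it — only the 7.31 mm² overlap (of its 38.05 mm²) is removed, clipping the outline; the r=3.5 cylinder at (12, 7.5) misses the remaining region (no effect) — area = 38.19 mm²; the cube at (13, 3.5) is absent (z outside [1, 24]); After the difference (first − rest): none of the subtracted shapes is present at this height, so the result so far is unchanged — area = 38.19 mm². Overall, the cross-section is a single solid region. Net area = 38.19 mm².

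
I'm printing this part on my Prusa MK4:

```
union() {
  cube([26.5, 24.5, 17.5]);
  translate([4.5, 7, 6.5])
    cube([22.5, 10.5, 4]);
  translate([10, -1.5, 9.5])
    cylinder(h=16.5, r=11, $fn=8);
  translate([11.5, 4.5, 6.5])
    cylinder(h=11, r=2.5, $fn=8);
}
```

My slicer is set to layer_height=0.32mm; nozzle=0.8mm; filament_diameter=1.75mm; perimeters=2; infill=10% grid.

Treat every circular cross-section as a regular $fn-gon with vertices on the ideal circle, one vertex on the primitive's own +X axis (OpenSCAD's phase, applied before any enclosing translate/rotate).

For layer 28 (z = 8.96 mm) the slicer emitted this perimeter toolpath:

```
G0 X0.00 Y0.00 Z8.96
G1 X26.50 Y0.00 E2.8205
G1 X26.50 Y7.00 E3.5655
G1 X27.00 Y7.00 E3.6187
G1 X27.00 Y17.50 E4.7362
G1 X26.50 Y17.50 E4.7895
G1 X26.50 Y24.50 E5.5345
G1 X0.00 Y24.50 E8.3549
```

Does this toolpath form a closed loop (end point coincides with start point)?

no

Start point (G0): (0.00, 0.00). End point (last G1): the path does not return to the start — open.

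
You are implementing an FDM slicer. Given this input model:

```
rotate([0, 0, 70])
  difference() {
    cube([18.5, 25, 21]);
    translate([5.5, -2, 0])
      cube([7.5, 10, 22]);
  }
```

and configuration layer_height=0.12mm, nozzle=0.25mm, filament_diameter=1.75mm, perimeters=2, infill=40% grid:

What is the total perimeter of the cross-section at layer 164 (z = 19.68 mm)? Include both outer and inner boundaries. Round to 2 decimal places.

103.00 mm

At z = 19.68 mm: the 18.5×25 cube contributes its full rectangle (perimeter 87.00 mm); the cube at (5.5, -2) (footprint 7.5×10) is included at this height (perimeter 35.00 mm); Subtracting the remaining from the first: starting from the 18.5×25 cube, the 7.5×10 cube at (5.5, -2) partially overlaps it — only the 60.00 mm² overlap (of its 75.00 mm²) is removed, clipping the outline — boundary = 103.00 mm; (rotated 70° about Z; rotation is an isometry so areas/perimeters/island counts are preserved). Overall, the cross-section is a single solid region. Total boundary length (outer) = 103.00 mm.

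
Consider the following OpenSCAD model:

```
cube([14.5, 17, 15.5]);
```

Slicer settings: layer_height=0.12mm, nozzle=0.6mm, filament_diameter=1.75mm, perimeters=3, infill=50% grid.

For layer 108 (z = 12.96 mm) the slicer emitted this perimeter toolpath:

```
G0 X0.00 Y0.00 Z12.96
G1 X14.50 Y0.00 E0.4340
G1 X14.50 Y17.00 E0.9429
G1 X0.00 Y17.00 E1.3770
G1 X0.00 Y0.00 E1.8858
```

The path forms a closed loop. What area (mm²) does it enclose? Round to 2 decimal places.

Apply the shoelace formula to the sequence of (X, Y) vertices; enclosed area = 246.50 mm².

246.50 mm²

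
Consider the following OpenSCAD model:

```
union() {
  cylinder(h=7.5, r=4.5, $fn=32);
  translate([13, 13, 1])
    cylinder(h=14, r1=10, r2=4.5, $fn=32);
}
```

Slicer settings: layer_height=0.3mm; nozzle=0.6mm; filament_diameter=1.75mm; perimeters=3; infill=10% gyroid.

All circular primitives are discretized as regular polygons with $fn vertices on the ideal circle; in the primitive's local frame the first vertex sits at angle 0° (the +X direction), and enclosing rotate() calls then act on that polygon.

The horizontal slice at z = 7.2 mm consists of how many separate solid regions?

2

At z = 7.2 mm: the cylinder: section is a regular 32-gon, circumradius r=4.5; the cone at (13, 13) contributes a regular 32-gon of circumradius 7.564 (interpolated between r1=10 and r2=4.5 at t=0.443); Taking the union: the 2 present regions are separate (no shared area or edge), so areas and boundary lengths simply add and each stays a separate island — 2 connected regions. The result has 2 disconnected regions.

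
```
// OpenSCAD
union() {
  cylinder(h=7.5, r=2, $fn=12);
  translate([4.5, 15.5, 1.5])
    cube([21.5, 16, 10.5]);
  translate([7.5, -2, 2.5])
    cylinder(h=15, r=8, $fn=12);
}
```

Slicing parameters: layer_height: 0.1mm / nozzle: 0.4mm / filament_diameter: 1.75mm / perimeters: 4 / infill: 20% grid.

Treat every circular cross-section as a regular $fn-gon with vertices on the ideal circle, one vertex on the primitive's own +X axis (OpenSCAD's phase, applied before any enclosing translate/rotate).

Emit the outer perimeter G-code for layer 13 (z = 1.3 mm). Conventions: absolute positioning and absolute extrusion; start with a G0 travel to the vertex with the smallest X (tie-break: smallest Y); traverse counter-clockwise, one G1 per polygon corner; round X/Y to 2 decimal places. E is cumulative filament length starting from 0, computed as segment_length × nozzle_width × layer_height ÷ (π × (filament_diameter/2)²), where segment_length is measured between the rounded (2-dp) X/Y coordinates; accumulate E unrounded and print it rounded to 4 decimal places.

At z = 1.3 mm: the r=2 cylinder gives a regular 12-gon of circumradius 2 (constant along its height); the cube at (4.5, 15.5) does not reach this height (z outside [1.5, 12]); the cylinder at (7.5, -2) does not reach this height (z outside [2.5, 17.5]); Taking the union: only the r=2 cylinder is present, so the union is just that shape — 1 connected region. The outline is a single polygon with 12 vertices. Extrusion per mm of travel: 0.4 × 0.1 / (π × 0.875²) = 0.016630. Accumulating E over each segment gives final E = 0.2065.

G0 X-2.00 Y0.00 Z1.30
G1 X-1.73 Y-1.00 E0.0172
G1 X-1.00 Y-1.73 E0.0344
G1 X0.00 Y-2.00 E0.0516
G1 X1.00 Y-1.73 E0.0688
G1 X1.73 Y-1.00 E0.0860
G1 X2.00 Y0.00 E0.1032
G1 X1.73 Y1.00 E0.1205
G1 X1.00 Y1.73 E0.1376
G1 X0.00 Y2.00 E0.1549
G1 X-1.00 Y1.73 E0.1721
G1 X-1.73 Y1.00 E0.1893
G1 X-2.00 Y0.00 E0.2065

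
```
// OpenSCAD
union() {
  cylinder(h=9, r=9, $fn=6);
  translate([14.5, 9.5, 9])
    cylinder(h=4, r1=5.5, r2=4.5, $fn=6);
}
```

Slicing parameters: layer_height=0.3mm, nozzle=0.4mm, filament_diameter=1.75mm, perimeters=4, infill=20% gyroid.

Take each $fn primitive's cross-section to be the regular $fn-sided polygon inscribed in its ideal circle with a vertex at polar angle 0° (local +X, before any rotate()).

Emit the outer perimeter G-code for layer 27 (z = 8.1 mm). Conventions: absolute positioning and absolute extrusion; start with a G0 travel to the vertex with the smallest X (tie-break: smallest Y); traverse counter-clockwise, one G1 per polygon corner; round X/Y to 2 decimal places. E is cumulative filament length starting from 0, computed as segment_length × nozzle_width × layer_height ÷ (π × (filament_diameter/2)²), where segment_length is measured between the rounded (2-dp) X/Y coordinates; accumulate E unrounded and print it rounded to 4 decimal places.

G0 X-9.00 Y0.00 Z8.10
G1 X-4.50 Y-7.79 E0.4488
G1 X4.50 Y-7.79 E0.8978
G1 X9.00 Y0.00 E1.3467
G1 X4.50 Y7.79 E1.7955
G1 X-4.50 Y7.79 E2.2445
G1 X-9.00 Y0.00 E2.6933

At z = 8.1 mm: the r=9 cylinder gives a regular 6-gon of circumradius 9 (constant along its height); the cone at (14.5, 9.5) is absent (z outside [9, 13]); Taking the union: only the r=9 cylinder is present, so the union is just that shape — 1 connected region. The outline is a single polygon with 6 vertices. Extrusion per mm of travel: 0.4 × 0.3 / (π × 0.875²) = 0.049890. Accumulating E over each segment gives final E = 2.6933.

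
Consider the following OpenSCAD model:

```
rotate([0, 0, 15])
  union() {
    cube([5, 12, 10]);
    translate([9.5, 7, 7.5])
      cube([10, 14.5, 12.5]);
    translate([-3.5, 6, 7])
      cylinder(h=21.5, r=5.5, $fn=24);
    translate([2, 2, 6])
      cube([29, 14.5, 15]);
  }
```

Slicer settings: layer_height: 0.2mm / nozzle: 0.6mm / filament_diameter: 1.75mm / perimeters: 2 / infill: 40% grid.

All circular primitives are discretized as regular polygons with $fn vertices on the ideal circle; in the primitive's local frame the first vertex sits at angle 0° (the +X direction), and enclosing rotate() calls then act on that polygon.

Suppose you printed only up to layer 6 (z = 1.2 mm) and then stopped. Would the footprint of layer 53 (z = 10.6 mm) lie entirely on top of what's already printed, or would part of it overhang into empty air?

part overhangs

Compare the two slices. At z = 1.2: the cube (footprint 5×12) is included at this height (area 60.00 mm²); the cube at (9.5, 7) does not reach this height (z outside [7.5, 20]); the cylinder at (-3.5, 6) is not intersected at this z (z outside [7, 28.5]); the cube at (2, 2) does not reach this height (z outside [6, 21]); Combining (union): only the 5×12 cube is present, so the union is just that shape — area = 60.00 mm²; (whole slice rotated 15° about Z — lengths, areas and connectivity unchanged). At z = 10.6: the cube is not intersected at this z (z outside [0, 10]); the 10×14.5 cube at (9.5, 7) contributes its full rectangle (area 145.00 mm²); the cylinder at (-3.5, 6): section is a regular 24-gon, circumradius r=5.5 (area = (24/2)·5.500²·sin(360°/24) = 93.95 mm²); the 29×14.5 cube at (2, 2) contributes its full rectangle (area 420.50 mm²); Taking the union: the regions partially overlap — summed areas 659.45 mm² minus the doubly-counted overlap 95.00 mm² gives 564.45 mm² — area = 564.45 mm²; (whole slice rotated 15° about Z — lengths, areas and connectivity unchanged). Checking containment: at z = 10.6 the cross-section extends beyond the z = 1.2 cross-section by about 522.95 mm².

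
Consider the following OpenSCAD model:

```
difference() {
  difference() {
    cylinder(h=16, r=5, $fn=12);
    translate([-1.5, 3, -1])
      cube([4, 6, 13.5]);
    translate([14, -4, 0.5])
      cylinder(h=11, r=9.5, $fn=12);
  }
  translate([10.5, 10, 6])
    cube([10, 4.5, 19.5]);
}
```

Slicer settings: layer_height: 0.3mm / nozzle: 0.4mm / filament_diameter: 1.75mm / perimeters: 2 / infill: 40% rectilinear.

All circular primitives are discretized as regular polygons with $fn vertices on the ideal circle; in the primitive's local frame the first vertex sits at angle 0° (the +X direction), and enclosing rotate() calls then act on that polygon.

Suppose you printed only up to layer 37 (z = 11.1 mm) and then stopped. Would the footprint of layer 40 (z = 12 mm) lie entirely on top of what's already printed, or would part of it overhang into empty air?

Compare the two slices. At z = 11.1: the cylinder: section is a regular 12-gon, circumradius r=5 (area = (12/2)·5.000²·sin(360°/12) = 75.00 mm²); the cube at (-1.5, 3) (footprint 4×6) is included at this height (area 24.00 mm²); the r=9.5 cylinder at (14, -4) gives a regular 12-gon of circumradius 9.5 (constant along its height) (area = (12/2)·9.500²·sin(360°/12) = 270.75 mm²); Subtracting the remaining from the first: starting from the r=5 cylinder (75.00 mm²), the 4×6 cube at (-1.5, 3) partially overlaps it — only the 6.86 mm² overlap (of its 24.00 mm²) is removed, clipping the outline; the r=9.5 cylinder at (14, -4) misses the remaining region (no effect) — area = 68.14 mm²; the cube at (10.5, 10) (footprint 10×4.5) is included at this height (area 45.00 mm²); Subtracting the remaining from the first: starting from that combined region (68.14 mm²), the 10×4.5 cube at (10.5, 10) misses the remaining region (no effect) — area = 68.14 mm². At z = 12: the r=5 cylinder contributes a regular 12-gon of circumradius 5 (area = (12/2)·5.000²·sin(360°/12) = 75.00 mm²); the cube at (-1.5, 3) is present — its section is the full 4×6 rectangle (area 24.00 mm²); the cylinder at (14, -4) does not reach this height (z outside [0.5, 11.5]); Taking the first minus the rest: starting from the r=5 cylinder (75.00 mm²), the 4×6 cube at (-1.5, 3) partially overlaps it — only the 6.86 mm² overlap (of its 24.00 mm²) is removed, clipping the outline — area = 68.14 mm²; the cube at (10.5, 10) is present — its section is the full 10×4.5 rectangle (area 45.00 mm²); Subtracting the remaining from the first: starting from that combined region (68.14 mm²), the 10×4.5 cube at (10.5, 10) misses the remaining region (no effect) — area = 68.14 mm². Checking containment: the cross-section at z = 12 is a subset of the cross-section at z = 11.1.

entirely on top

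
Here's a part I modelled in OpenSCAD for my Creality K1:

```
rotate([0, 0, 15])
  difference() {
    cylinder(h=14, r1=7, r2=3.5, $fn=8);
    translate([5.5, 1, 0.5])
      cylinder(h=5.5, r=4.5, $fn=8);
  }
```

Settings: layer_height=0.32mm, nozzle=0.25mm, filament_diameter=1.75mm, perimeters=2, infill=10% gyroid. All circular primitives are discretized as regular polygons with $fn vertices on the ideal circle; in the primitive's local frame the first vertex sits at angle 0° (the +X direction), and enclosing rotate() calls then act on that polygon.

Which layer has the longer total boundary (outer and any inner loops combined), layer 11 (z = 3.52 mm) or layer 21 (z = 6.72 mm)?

Layer 11 (z = 3.52): the cone: at t=0.251 of its height the radius interpolates to r₁+(r₂−r₁)t = 6.120, giving a regular 8-gon of that circumradius (perimeter = 2·8·6.120·sin(180°/8) = 37.47 mm); the r=4.5 cylinder at (5.5, 1) contributes a regular 8-gon of circumradius 4.5 (perimeter = 2·8·4.500·sin(180°/8) = 27.55 mm); Taking the first minus the rest: starting from the cone, the r=4.5 cylinder at (5.5, 1) partially overlaps it — only the 25.82 mm² overlap (of its 57.28 mm²) is removed, clipping the outline — boundary = 39.26 mm; (whole slice rotated 15° about Z — lengths, areas and connectivity unchanged). So its perimeter = 39.26 mm. Layer 21 (z = 6.72): the cone (r1=7→r2=3.5) has section circumradius 5.320 here — a regular 8-gon (perimeter = 2·8·5.320·sin(180°/8) = 32.57 mm); the cylinder at (5.5, 1) does not reach this height (z outside [0.5, 6]); After the difference (first − rest): none of the subtracted shapes is present at this height, so the cone is unchanged — boundary = 32.57 mm; (rotated 15° about Z; rotation is an isometry so areas/perimeters/island counts are preserved). So its perimeter = 32.57 mm. Layer 11 is larger (39.26 vs 32.57 mm).

layer 11 (z = 3.52 mm)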